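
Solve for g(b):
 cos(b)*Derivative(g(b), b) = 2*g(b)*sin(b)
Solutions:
 g(b) = C1/cos(b)^2


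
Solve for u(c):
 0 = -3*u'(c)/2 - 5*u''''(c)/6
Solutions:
 u(c) = C1 + C4*exp(-15^(2/3)*c/5) + (C2*sin(3*3^(1/6)*5^(2/3)*c/10) + C3*cos(3*3^(1/6)*5^(2/3)*c/10))*exp(15^(2/3)*c/10)


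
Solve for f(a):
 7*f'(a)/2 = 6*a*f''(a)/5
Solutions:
 f(a) = C1 + C2*a^(47/12)


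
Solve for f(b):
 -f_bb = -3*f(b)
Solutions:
 f(b) = C1*exp(-sqrt(3)*b) + C2*exp(sqrt(3)*b)


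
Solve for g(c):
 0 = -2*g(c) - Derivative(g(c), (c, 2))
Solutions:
 g(c) = C1*sin(sqrt(2)*c) + C2*cos(sqrt(2)*c)


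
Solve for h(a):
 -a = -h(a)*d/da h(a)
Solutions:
 h(a) = -sqrt(C1 + a^2)
 h(a) = sqrt(C1 + a^2)


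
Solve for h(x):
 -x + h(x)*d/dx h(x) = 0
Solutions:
 h(x) = -sqrt(C1 + x^2)
 h(x) = sqrt(C1 + x^2)


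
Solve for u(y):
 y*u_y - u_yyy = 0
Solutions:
 u(y) = C1 + Integral(C2*airyai(y) + C3*airybi(y), y)


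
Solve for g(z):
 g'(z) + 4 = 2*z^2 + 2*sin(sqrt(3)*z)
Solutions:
 g(z) = C1 + 2*z^3/3 - 4*z - 2*sqrt(3)*cos(sqrt(3)*z)/3


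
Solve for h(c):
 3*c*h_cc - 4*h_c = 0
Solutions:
 h(c) = C1 + C2*c^(7/3)


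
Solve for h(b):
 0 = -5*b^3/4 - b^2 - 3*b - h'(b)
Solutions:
 h(b) = C1 - 5*b^4/16 - b^3/3 - 3*b^2/2


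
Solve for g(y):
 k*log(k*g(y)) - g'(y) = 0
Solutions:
 li(k*g(y))/k = C1 + k*y


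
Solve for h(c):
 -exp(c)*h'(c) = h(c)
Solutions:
 h(c) = C1*exp(exp(-c))


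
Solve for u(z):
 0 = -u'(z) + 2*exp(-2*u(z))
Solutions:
 u(z) = log(-sqrt(C1 + 4*z))
 u(z) = log(C1 + 4*z)/2


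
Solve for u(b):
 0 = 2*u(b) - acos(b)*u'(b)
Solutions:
 u(b) = C1*exp(2*Integral(1/acos(b), b))


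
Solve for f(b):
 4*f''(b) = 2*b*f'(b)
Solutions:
 f(b) = C1 + C2*erfi(b/2)


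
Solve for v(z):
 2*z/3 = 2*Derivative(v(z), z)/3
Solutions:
 v(z) = C1 + z^2/2


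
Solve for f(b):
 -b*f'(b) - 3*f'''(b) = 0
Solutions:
 f(b) = C1 + Integral(C2*airyai(-3^(2/3)*b/3) + C3*airybi(-3^(2/3)*b/3), b)


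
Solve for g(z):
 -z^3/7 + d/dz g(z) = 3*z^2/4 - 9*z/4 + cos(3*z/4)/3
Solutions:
 g(z) = C1 + z^4/28 + z^3/4 - 9*z^2/8 + 4*sin(3*z/4)/9


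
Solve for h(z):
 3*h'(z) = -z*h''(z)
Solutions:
 h(z) = C1 + C2/z^2


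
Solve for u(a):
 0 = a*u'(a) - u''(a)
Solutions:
 u(a) = C1 + C2*erfi(sqrt(2)*a/2)


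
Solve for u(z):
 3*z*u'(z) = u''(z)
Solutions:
 u(z) = C1 + C2*erfi(sqrt(6)*z/2)


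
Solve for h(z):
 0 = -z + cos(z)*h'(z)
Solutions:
 h(z) = C1 + Integral(z/cos(z), z)


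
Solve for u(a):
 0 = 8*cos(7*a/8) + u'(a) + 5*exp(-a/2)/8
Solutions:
 u(a) = C1 - 64*sin(7*a/8)/7 + 5*exp(-a/2)/4


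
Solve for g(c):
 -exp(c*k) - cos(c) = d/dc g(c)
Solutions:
 g(c) = C1 - sin(c) - exp(c*k)/k


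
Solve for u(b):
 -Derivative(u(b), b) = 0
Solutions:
 u(b) = C1


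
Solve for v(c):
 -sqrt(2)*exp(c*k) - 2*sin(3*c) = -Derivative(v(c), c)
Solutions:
 v(c) = C1 - 2*cos(3*c)/3 + sqrt(2)*exp(c*k)/k


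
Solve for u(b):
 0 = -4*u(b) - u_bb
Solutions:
 u(b) = C1*sin(2*b) + C2*cos(2*b)


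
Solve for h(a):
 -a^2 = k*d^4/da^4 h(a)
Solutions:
 h(a) = C1 + C2*a + C3*a^2 + C4*a^3 - a^6/(360*k)


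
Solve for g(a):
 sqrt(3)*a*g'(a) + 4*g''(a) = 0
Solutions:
 g(a) = C1 + C2*erf(sqrt(2)*3^(1/4)*a/4)


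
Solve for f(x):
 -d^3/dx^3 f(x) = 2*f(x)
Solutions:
 f(x) = C3*exp(-2^(1/3)*x) + (C1*sin(2^(1/3)*sqrt(3)*x/2) + C2*cos(2^(1/3)*sqrt(3)*x/2))*exp(2^(1/3)*x/2)


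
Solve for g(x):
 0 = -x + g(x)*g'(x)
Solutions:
 g(x) = -sqrt(C1 + x^2)
 g(x) = sqrt(C1 + x^2)


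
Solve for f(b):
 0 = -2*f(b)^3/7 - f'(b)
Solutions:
 f(b) = -sqrt(14)*sqrt(-1/(C1 - 2*b))/2
 f(b) = sqrt(14)*sqrt(-1/(C1 - 2*b))/2


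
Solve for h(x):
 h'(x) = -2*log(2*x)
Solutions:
 h(x) = C1 - 2*x*log(x) - x*log(4) + 2*x


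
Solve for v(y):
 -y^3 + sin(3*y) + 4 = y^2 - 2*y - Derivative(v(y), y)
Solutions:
 v(y) = C1 + y^4/4 + y^3/3 - y^2 - 4*y + cos(3*y)/3


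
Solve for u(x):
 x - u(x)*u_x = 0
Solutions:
 u(x) = -sqrt(C1 + x^2)
 u(x) = sqrt(C1 + x^2)


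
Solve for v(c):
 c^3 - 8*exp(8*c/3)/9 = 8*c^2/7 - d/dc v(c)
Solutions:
 v(c) = C1 - c^4/4 + 8*c^3/21 + exp(8*c/3)/3


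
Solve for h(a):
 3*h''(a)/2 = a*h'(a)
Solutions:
 h(a) = C1 + C2*erfi(sqrt(3)*a/3)


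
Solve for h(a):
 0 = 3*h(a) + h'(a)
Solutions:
 h(a) = C1*exp(-3*a)


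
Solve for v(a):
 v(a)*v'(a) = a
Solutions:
 v(a) = -sqrt(C1 + a^2)
 v(a) = sqrt(C1 + a^2)


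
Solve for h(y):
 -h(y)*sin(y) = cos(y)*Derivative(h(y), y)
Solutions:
 h(y) = C1*cos(y)


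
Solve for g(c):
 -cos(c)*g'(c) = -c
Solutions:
 g(c) = C1 + Integral(c/cos(c), c)


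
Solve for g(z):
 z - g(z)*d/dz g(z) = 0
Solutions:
 g(z) = -sqrt(C1 + z^2)
 g(z) = sqrt(C1 + z^2)


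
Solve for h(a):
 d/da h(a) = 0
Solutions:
 h(a) = C1


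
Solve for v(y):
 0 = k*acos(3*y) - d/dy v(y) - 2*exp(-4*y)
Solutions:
 v(y) = C1 + k*y*acos(3*y) - k*sqrt(1 - 9*y^2)/3 + exp(-4*y)/2


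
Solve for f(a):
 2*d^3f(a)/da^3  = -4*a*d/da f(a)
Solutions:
 f(a) = C1 + Integral(C2*airyai(-2^(1/3)*a) + C3*airybi(-2^(1/3)*a), a)


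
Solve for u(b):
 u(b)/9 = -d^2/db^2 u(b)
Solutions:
 u(b) = C1*sin(b/3) + C2*cos(b/3)


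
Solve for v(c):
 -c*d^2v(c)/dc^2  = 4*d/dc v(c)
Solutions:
 v(c) = C1 + C2/c^3


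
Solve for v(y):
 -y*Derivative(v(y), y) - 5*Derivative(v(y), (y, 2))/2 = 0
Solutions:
 v(y) = C1 + C2*erf(sqrt(5)*y/5)


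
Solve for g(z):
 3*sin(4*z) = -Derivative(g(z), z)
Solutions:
 g(z) = C1 + 3*cos(4*z)/4


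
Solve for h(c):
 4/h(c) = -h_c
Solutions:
 h(c) = -sqrt(C1 - 8*c)
 h(c) = sqrt(C1 - 8*c)


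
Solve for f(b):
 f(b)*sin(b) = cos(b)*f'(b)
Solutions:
 f(b) = C1/cos(b)


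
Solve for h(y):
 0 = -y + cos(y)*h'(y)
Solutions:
 h(y) = C1 + Integral(y/cos(y), y)


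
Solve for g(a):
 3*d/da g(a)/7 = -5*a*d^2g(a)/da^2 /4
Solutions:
 g(a) = C1 + C2*a^(23/35)


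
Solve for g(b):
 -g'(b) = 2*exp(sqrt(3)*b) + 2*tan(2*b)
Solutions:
 g(b) = C1 - 2*sqrt(3)*exp(sqrt(3)*b)/3 + log(cos(2*b))


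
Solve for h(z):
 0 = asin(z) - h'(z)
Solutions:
 h(z) = C1 + z*asin(z) + sqrt(1 - z^2)


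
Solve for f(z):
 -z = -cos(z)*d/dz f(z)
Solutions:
 f(z) = C1 + Integral(z/cos(z), z)


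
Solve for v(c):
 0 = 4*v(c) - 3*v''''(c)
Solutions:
 v(c) = C1*exp(-sqrt(2)*3^(3/4)*c/3) + C2*exp(sqrt(2)*3^(3/4)*c/3) + C3*sin(sqrt(2)*3^(3/4)*c/3) + C4*cos(sqrt(2)*3^(3/4)*c/3)


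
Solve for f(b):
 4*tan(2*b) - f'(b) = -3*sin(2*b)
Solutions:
 f(b) = C1 - 2*log(cos(2*b)) - 3*cos(2*b)/2


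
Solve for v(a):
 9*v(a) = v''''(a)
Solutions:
 v(a) = C1*exp(-sqrt(3)*a) + C2*exp(sqrt(3)*a) + C3*sin(sqrt(3)*a) + C4*cos(sqrt(3)*a)


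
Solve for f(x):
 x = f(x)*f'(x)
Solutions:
 f(x) = -sqrt(C1 + x^2)
 f(x) = sqrt(C1 + x^2)


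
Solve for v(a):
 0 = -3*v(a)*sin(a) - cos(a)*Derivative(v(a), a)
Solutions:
 v(a) = C1*cos(a)^3


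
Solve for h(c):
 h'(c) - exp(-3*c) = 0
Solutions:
 h(c) = C1 - exp(-3*c)/3


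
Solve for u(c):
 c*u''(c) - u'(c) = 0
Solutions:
 u(c) = C1 + C2*c^2


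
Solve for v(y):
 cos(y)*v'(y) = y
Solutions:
 v(y) = C1 + Integral(y/cos(y), y)


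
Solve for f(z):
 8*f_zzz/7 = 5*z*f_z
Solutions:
 f(z) = C1 + Integral(C2*airyai(35^(1/3)*z/2) + C3*airybi(35^(1/3)*z/2), z)


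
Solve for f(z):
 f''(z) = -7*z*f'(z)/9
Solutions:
 f(z) = C1 + C2*erf(sqrt(14)*z/6)


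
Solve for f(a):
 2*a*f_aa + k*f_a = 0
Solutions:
 f(a) = C1 + a^(1 - re(k)/2)*(C2*sin(log(a)*Abs(im(k))/2) + C3*cos(log(a)*im(k)/2))


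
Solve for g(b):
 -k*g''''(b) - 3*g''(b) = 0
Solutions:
 g(b) = C1 + C2*b + C3*exp(-sqrt(3)*b*sqrt(-1/k)) + C4*exp(sqrt(3)*b*sqrt(-1/k))


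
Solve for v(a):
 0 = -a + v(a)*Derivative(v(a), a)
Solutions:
 v(a) = -sqrt(C1 + a^2)
 v(a) = sqrt(C1 + a^2)


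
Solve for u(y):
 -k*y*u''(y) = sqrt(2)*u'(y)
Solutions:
 u(y) = C1 + y^(((re(k) - sqrt(2))*re(k) + im(k)^2)/(re(k)^2 + im(k)^2))*(C2*sin(sqrt(2)*log(y)*Abs(im(k))/(re(k)^2 + im(k)^2)) + C3*cos(sqrt(2)*log(y)*im(k)/(re(k)^2 + im(k)^2)))


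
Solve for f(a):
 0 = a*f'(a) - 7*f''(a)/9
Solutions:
 f(a) = C1 + C2*erfi(3*sqrt(14)*a/14)


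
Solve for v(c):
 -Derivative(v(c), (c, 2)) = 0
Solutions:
 v(c) = C1 + C2*c


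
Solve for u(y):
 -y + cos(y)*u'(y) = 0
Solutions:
 u(y) = C1 + Integral(y/cos(y), y)


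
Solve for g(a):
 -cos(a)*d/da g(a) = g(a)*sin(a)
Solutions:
 g(a) = C1*cos(a)


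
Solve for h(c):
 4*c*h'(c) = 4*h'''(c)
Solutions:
 h(c) = C1 + Integral(C2*airyai(c) + C3*airybi(c), c)


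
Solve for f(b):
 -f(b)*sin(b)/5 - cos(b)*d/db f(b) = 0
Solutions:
 f(b) = C1*cos(b)^(1/5)


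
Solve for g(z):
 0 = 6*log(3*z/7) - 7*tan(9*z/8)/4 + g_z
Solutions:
 g(z) = C1 - 6*z*log(z) - 6*z*log(3) + 6*z + 6*z*log(7) - 14*log(cos(9*z/8))/9


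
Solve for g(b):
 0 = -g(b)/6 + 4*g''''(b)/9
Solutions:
 g(b) = C1*exp(-6^(1/4)*b/2) + C2*exp(6^(1/4)*b/2) + C3*sin(6^(1/4)*b/2) + C4*cos(6^(1/4)*b/2)


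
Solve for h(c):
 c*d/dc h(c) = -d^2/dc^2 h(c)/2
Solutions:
 h(c) = C1 + C2*erf(c)


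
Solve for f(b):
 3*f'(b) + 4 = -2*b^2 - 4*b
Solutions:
 f(b) = C1 - 2*b^3/9 - 2*b^2/3 - 4*b/3


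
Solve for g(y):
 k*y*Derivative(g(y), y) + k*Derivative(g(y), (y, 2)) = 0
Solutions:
 g(y) = C1 + C2*erf(sqrt(2)*y/2)


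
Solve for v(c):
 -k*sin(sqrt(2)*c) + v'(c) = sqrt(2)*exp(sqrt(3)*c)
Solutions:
 v(c) = C1 - sqrt(2)*k*cos(sqrt(2)*c)/2 + sqrt(6)*exp(sqrt(3)*c)/3


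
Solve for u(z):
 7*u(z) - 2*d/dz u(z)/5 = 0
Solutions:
 u(z) = C1*exp(35*z/2)


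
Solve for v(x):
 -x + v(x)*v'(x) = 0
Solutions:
 v(x) = -sqrt(C1 + x^2)
 v(x) = sqrt(C1 + x^2)


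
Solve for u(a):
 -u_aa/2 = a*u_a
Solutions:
 u(a) = C1 + C2*erf(a)


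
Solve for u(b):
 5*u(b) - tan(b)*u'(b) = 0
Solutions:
 u(b) = C1*sin(b)^5


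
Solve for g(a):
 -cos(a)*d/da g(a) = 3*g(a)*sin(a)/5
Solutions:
 g(a) = C1*cos(a)^(3/5)


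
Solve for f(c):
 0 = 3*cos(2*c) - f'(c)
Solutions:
 f(c) = C1 + 3*sin(2*c)/2


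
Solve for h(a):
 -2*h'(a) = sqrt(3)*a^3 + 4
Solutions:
 h(a) = C1 - sqrt(3)*a^4/8 - 2*a


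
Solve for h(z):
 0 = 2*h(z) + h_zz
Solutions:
 h(z) = C1*sin(sqrt(2)*z) + C2*cos(sqrt(2)*z)


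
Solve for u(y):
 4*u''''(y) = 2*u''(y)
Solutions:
 u(y) = C1 + C2*y + C3*exp(-sqrt(2)*y/2) + C4*exp(sqrt(2)*y/2)


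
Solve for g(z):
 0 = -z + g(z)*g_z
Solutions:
 g(z) = -sqrt(C1 + z^2)
 g(z) = sqrt(C1 + z^2)


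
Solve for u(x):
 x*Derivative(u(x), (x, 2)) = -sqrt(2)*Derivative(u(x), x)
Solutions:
 u(x) = C1 + C2*x^(1 - sqrt(2))


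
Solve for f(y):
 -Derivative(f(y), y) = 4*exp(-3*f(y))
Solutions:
 f(y) = log(C1 - 12*y)/3
 f(y) = log((-3^(1/3) - 3^(5/6)*I)*(C1 - 4*y)^(1/3)/2)
 f(y) = log((-3^(1/3) + 3^(5/6)*I)*(C1 - 4*y)^(1/3)/2)


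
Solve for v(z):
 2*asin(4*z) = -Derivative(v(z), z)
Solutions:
 v(z) = C1 - 2*z*asin(4*z) - sqrt(1 - 16*z^2)/2


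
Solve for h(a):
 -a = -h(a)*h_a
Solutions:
 h(a) = -sqrt(C1 + a^2)
 h(a) = sqrt(C1 + a^2)


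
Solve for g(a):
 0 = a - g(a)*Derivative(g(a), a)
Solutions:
 g(a) = -sqrt(C1 + a^2)
 g(a) = sqrt(C1 + a^2)


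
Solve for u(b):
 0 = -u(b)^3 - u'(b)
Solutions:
 u(b) = -sqrt(2)*sqrt(-1/(C1 - b))/2
 u(b) = sqrt(2)*sqrt(-1/(C1 - b))/2


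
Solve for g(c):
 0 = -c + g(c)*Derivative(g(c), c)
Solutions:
 g(c) = -sqrt(C1 + c^2)
 g(c) = sqrt(C1 + c^2)


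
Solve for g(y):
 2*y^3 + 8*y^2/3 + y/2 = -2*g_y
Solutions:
 g(y) = C1 - y^4/4 - 4*y^3/9 - y^2/8


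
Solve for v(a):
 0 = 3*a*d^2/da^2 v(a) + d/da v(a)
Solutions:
 v(a) = C1 + C2*a^(2/3)


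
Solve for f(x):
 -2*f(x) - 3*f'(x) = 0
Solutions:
 f(x) = C1*exp(-2*x/3)


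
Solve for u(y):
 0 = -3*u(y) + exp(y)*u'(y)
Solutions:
 u(y) = C1*exp(-3*exp(-y))


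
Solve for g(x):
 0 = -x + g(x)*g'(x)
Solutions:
 g(x) = -sqrt(C1 + x^2)
 g(x) = sqrt(C1 + x^2)


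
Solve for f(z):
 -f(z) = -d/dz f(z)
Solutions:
 f(z) = C1*exp(z)


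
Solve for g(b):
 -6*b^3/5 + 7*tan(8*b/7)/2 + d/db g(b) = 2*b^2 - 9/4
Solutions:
 g(b) = C1 + 3*b^4/10 + 2*b^3/3 - 9*b/4 + 49*log(cos(8*b/7))/16


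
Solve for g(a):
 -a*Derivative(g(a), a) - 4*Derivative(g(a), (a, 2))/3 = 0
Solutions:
 g(a) = C1 + C2*erf(sqrt(6)*a/4)


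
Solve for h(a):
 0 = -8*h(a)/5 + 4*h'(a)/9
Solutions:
 h(a) = C1*exp(18*a/5)


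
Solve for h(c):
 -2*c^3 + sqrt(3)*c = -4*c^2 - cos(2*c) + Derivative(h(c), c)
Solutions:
 h(c) = C1 - c^4/2 + 4*c^3/3 + sqrt(3)*c^2/2 + sin(2*c)/2


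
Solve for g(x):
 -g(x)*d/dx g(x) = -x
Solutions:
 g(x) = -sqrt(C1 + x^2)
 g(x) = sqrt(C1 + x^2)


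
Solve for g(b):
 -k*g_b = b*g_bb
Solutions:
 g(b) = C1 + b^(1 - re(k))*(C2*sin(log(b)*Abs(im(k))) + C3*cos(log(b)*im(k)))


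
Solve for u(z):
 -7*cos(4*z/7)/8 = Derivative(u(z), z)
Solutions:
 u(z) = C1 - 49*sin(4*z/7)/32


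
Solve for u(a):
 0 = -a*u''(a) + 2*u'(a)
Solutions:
 u(a) = C1 + C2*a^3


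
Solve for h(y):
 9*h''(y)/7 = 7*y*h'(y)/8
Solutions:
 h(y) = C1 + C2*erfi(7*y/12)


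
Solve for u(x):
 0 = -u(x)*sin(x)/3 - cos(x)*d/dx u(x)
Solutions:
 u(x) = C1*cos(x)^(1/3)


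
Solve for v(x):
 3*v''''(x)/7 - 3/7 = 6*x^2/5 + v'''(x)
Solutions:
 v(x) = C1 + C2*x + C3*x^2 + C4*exp(7*x/3) - x^5/50 - 3*x^4/70 - 71*x^3/490


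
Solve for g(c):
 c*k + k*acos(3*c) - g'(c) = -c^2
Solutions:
 g(c) = C1 + c^3/3 + c^2*k/2 + k*(c*acos(3*c) - sqrt(1 - 9*c^2)/3)


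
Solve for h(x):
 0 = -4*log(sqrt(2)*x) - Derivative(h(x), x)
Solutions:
 h(x) = C1 - 4*x*log(x) - x*log(4) + 4*x


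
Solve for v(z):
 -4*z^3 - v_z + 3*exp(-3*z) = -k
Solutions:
 v(z) = C1 + k*z - z^4 - exp(-3*z)


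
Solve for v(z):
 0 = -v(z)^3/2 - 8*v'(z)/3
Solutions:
 v(z) = -2*sqrt(2)*sqrt(-1/(C1 - 3*z))
 v(z) = 2*sqrt(2)*sqrt(-1/(C1 - 3*z))


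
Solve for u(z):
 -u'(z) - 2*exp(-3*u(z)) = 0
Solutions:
 u(z) = log(C1 - 6*z)/3
 u(z) = log((-3^(1/3) - 3^(5/6)*I)*(C1 - 2*z)^(1/3)/2)
 u(z) = log((-3^(1/3) + 3^(5/6)*I)*(C1 - 2*z)^(1/3)/2)


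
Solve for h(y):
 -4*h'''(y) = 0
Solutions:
 h(y) = C1 + C2*y + C3*y^2


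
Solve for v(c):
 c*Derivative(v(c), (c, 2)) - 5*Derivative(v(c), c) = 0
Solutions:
 v(c) = C1 + C2*c^6


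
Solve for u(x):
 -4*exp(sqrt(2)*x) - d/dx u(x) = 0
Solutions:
 u(x) = C1 - 2*sqrt(2)*exp(sqrt(2)*x)


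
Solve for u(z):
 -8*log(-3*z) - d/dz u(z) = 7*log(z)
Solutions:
 u(z) = C1 - 15*z*log(z) + z*(-8*log(3) + 15 - 8*I*pi)


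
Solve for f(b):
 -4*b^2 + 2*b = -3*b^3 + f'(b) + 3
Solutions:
 f(b) = C1 + 3*b^4/4 - 4*b^3/3 + b^2 - 3*b


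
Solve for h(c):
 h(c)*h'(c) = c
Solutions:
 h(c) = -sqrt(C1 + c^2)
 h(c) = sqrt(C1 + c^2)


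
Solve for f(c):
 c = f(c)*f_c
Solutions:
 f(c) = -sqrt(C1 + c^2)
 f(c) = sqrt(C1 + c^2)


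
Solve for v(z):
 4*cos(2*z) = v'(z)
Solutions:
 v(z) = C1 + 2*sin(2*z)


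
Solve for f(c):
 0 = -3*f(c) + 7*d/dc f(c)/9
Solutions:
 f(c) = C1*exp(27*c/7)


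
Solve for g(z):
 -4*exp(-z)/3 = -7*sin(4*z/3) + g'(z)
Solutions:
 g(z) = C1 - 21*cos(4*z/3)/4 + 4*exp(-z)/3


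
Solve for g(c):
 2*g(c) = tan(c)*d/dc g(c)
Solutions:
 g(c) = C1*sin(c)^2


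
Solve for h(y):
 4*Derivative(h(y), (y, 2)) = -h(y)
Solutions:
 h(y) = C1*sin(y/2) + C2*cos(y/2)


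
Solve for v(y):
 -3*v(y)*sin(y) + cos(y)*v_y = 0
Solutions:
 v(y) = C1/cos(y)^3


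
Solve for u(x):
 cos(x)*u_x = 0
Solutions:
 u(x) = C1


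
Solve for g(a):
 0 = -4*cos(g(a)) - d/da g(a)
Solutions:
 g(a) = pi - asin((C1 + exp(8*a))/(C1 - exp(8*a)))
 g(a) = asin((C1 + exp(8*a))/(C1 - exp(8*a)))


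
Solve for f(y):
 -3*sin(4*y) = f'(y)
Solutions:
 f(y) = C1 + 3*cos(4*y)/4


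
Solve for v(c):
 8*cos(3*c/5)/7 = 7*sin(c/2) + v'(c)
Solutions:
 v(c) = C1 + 40*sin(3*c/5)/21 + 14*cos(c/2)


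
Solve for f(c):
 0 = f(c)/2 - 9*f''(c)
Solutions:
 f(c) = C1*exp(-sqrt(2)*c/6) + C2*exp(sqrt(2)*c/6)


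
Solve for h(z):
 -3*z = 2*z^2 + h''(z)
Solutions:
 h(z) = C1 + C2*z - z^4/6 - z^3/2


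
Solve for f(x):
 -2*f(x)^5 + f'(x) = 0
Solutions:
 f(x) = -(-1/(C1 + 8*x))^(1/4)
 f(x) = (-1/(C1 + 8*x))^(1/4)
 f(x) = -I*(-1/(C1 + 8*x))^(1/4)
 f(x) = I*(-1/(C1 + 8*x))^(1/4)


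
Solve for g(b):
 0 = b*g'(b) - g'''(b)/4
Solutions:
 g(b) = C1 + Integral(C2*airyai(2^(2/3)*b) + C3*airybi(2^(2/3)*b), b)


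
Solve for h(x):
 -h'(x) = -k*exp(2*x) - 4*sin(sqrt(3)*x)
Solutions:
 h(x) = C1 + k*exp(2*x)/2 - 4*sqrt(3)*cos(sqrt(3)*x)/3


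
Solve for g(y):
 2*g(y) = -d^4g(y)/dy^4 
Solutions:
 g(y) = (C1*sin(2^(3/4)*y/2) + C2*cos(2^(3/4)*y/2))*exp(-2^(3/4)*y/2) + (C3*sin(2^(3/4)*y/2) + C4*cos(2^(3/4)*y/2))*exp(2^(3/4)*y/2)


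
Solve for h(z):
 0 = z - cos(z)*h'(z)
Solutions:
 h(z) = C1 + Integral(z/cos(z), z)


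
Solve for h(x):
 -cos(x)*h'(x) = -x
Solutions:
 h(x) = C1 + Integral(x/cos(x), x)


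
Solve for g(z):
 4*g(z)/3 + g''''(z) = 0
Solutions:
 g(z) = (C1*sin(3^(3/4)*z/3) + C2*cos(3^(3/4)*z/3))*exp(-3^(3/4)*z/3) + (C3*sin(3^(3/4)*z/3) + C4*cos(3^(3/4)*z/3))*exp(3^(3/4)*z/3)


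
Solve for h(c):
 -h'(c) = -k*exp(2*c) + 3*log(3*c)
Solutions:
 h(c) = C1 - 3*c*log(c) + 3*c*(1 - log(3)) + k*exp(2*c)/2


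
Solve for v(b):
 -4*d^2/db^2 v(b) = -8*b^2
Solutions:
 v(b) = C1 + C2*b + b^4/6


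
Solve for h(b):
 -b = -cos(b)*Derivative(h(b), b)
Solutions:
 h(b) = C1 + Integral(b/cos(b), b)


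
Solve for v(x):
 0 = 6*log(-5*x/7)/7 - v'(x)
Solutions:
 v(x) = C1 + 6*x*log(-x)/7 + 6*x*(-log(7) - 1 + log(5))/7


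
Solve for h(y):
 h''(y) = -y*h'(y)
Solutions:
 h(y) = C1 + C2*erf(sqrt(2)*y/2)


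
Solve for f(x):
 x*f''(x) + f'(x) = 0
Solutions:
 f(x) = C1 + C2*log(x)


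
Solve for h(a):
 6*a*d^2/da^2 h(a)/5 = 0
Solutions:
 h(a) = C1 + C2*a


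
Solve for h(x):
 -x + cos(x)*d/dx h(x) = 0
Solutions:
 h(x) = C1 + Integral(x/cos(x), x)


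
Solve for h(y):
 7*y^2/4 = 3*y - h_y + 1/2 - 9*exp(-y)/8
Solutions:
 h(y) = C1 - 7*y^3/12 + 3*y^2/2 + y/2 + 9*exp(-y)/8


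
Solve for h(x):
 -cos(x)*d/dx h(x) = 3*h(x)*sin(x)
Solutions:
 h(x) = C1*cos(x)^3


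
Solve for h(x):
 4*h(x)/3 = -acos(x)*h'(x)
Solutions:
 h(x) = C1*exp(-4*Integral(1/acos(x), x)/3)


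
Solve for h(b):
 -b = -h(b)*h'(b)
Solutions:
 h(b) = -sqrt(C1 + b^2)
 h(b) = sqrt(C1 + b^2)


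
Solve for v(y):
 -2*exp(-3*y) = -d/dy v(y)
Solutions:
 v(y) = C1 - 2*exp(-3*y)/3


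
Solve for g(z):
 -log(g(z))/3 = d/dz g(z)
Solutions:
 li(g(z)) = C1 - z/3


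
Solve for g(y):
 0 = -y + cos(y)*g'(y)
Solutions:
 g(y) = C1 + Integral(y/cos(y), y)


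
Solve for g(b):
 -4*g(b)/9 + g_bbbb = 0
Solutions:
 g(b) = C1*exp(-sqrt(6)*b/3) + C2*exp(sqrt(6)*b/3) + C3*sin(sqrt(6)*b/3) + C4*cos(sqrt(6)*b/3)


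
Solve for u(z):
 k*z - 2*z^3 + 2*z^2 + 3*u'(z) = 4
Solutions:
 u(z) = C1 - k*z^2/6 + z^4/6 - 2*z^3/9 + 4*z/3


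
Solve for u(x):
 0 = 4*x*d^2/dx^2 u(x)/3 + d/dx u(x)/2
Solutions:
 u(x) = C1 + C2*x^(5/8)


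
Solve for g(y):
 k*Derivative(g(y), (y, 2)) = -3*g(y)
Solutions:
 g(y) = C1*exp(-sqrt(3)*y*sqrt(-1/k)) + C2*exp(sqrt(3)*y*sqrt(-1/k))


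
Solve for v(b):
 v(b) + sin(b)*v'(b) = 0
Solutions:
 v(b) = C1*sqrt(cos(b) + 1)/sqrt(cos(b) - 1)


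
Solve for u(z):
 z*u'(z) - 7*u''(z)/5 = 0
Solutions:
 u(z) = C1 + C2*erfi(sqrt(70)*z/14)


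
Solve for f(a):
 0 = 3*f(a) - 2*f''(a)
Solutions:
 f(a) = C1*exp(-sqrt(6)*a/2) + C2*exp(sqrt(6)*a/2)


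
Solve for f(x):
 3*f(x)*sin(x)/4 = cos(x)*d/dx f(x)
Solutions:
 f(x) = C1/cos(x)^(3/4)


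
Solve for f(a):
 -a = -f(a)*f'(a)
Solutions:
 f(a) = -sqrt(C1 + a^2)
 f(a) = sqrt(C1 + a^2)


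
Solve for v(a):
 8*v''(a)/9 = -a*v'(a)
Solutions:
 v(a) = C1 + C2*erf(3*a/4)


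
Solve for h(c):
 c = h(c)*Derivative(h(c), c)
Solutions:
 h(c) = -sqrt(C1 + c^2)
 h(c) = sqrt(C1 + c^2)


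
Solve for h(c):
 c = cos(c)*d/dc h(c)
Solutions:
 h(c) = C1 + Integral(c/cos(c), c)


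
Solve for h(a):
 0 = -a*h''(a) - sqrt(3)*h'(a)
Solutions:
 h(a) = C1 + C2*a^(1 - sqrt(3))


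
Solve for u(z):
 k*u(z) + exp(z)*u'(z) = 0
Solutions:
 u(z) = C1*exp(k*exp(-z))


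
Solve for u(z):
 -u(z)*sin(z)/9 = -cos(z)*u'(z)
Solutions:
 u(z) = C1/cos(z)^(1/9)


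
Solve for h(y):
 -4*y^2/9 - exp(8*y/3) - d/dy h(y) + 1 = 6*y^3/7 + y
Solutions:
 h(y) = C1 - 3*y^4/14 - 4*y^3/27 - y^2/2 + y - 3*exp(8*y/3)/8


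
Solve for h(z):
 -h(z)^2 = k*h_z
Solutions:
 h(z) = k/(C1*k + z)


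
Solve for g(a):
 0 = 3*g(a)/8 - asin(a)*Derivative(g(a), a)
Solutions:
 g(a) = C1*exp(3*Integral(1/asin(a), a)/8)


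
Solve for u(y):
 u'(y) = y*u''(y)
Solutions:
 u(y) = C1 + C2*y^2


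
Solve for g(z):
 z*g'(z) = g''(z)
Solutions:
 g(z) = C1 + C2*erfi(sqrt(2)*z/2)


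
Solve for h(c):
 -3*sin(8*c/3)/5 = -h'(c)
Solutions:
 h(c) = C1 - 9*cos(8*c/3)/40


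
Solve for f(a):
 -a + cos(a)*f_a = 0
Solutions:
 f(a) = C1 + Integral(a/cos(a), a)


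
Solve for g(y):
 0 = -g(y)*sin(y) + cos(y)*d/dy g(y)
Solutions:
 g(y) = C1/cos(y)


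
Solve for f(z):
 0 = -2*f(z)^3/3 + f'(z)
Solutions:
 f(z) = -sqrt(6)*sqrt(-1/(C1 + 2*z))/2
 f(z) = sqrt(6)*sqrt(-1/(C1 + 2*z))/2


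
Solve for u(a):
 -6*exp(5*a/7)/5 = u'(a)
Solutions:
 u(a) = C1 - 42*exp(5*a/7)/25


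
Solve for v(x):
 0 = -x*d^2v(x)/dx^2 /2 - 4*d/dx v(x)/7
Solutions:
 v(x) = C1 + C2/x^(1/7)


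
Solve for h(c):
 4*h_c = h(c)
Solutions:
 h(c) = C1*exp(c/4)


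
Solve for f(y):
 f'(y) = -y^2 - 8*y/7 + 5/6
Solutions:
 f(y) = C1 - y^3/3 - 4*y^2/7 + 5*y/6


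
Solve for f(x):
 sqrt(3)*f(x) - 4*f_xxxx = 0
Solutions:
 f(x) = C1*exp(-sqrt(2)*3^(1/8)*x/2) + C2*exp(sqrt(2)*3^(1/8)*x/2) + C3*sin(sqrt(2)*3^(1/8)*x/2) + C4*cos(sqrt(2)*3^(1/8)*x/2)


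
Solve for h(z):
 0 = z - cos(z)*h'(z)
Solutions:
 h(z) = C1 + Integral(z/cos(z), z)


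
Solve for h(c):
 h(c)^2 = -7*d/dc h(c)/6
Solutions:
 h(c) = 7/(C1 + 6*c)


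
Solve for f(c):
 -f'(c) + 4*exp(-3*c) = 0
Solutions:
 f(c) = C1 - 4*exp(-3*c)/3


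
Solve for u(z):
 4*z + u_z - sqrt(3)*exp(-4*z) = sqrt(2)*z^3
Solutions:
 u(z) = C1 + sqrt(2)*z^4/4 - 2*z^2 - sqrt(3)*exp(-4*z)/4


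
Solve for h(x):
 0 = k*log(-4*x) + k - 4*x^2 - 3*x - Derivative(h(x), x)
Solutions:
 h(x) = C1 + k*x*log(-x) + 2*k*x*log(2) - 4*x^3/3 - 3*x^2/2


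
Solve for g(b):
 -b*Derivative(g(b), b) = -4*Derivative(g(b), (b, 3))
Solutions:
 g(b) = C1 + Integral(C2*airyai(2^(1/3)*b/2) + C3*airybi(2^(1/3)*b/2), b)


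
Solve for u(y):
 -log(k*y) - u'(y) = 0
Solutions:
 u(y) = C1 - y*log(k*y) + y


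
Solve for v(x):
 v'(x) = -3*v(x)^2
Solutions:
 v(x) = 1/(C1 + 3*x)


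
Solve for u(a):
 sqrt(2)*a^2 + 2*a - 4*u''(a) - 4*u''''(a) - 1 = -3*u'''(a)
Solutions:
 u(a) = C1 + C2*a + sqrt(2)*a^4/48 + a^3*(4 + 3*sqrt(2))/48 + a^2*(4 - 7*sqrt(2))/64 + (C3*sin(sqrt(55)*a/8) + C4*cos(sqrt(55)*a/8))*exp(3*a/8)


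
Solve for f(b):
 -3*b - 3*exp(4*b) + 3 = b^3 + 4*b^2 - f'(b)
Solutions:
 f(b) = C1 + b^4/4 + 4*b^3/3 + 3*b^2/2 - 3*b + 3*exp(4*b)/4


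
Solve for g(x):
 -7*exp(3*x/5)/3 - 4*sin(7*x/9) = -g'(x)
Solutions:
 g(x) = C1 + 35*exp(3*x/5)/9 - 36*cos(7*x/9)/7


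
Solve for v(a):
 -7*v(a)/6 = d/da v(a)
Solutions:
 v(a) = C1*exp(-7*a/6)


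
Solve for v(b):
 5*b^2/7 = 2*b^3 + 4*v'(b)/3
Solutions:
 v(b) = C1 - 3*b^4/8 + 5*b^3/28


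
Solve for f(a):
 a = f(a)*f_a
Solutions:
 f(a) = -sqrt(C1 + a^2)
 f(a) = sqrt(C1 + a^2)


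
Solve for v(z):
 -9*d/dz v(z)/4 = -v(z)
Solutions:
 v(z) = C1*exp(4*z/9)


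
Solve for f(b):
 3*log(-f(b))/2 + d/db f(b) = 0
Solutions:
 -li(-f(b)) = C1 - 3*b/2


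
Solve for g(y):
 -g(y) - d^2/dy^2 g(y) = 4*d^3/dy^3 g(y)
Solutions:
 g(y) = C1*exp(y*(-2 + (12*sqrt(327) + 217)^(-1/3) + (12*sqrt(327) + 217)^(1/3))/24)*sin(sqrt(3)*y*(-(12*sqrt(327) + 217)^(1/3) + (12*sqrt(327) + 217)^(-1/3))/24) + C2*exp(y*(-2 + (12*sqrt(327) + 217)^(-1/3) + (12*sqrt(327) + 217)^(1/3))/24)*cos(sqrt(3)*y*(-(12*sqrt(327) + 217)^(1/3) + (12*sqrt(327) + 217)^(-1/3))/24) + C3*exp(-y*((12*sqrt(327) + 217)^(-1/3) + 1 + (12*sqrt(327) + 217)^(1/3))/12)


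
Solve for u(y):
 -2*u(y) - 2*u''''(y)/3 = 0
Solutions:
 u(y) = (C1*sin(sqrt(2)*3^(1/4)*y/2) + C2*cos(sqrt(2)*3^(1/4)*y/2))*exp(-sqrt(2)*3^(1/4)*y/2) + (C3*sin(sqrt(2)*3^(1/4)*y/2) + C4*cos(sqrt(2)*3^(1/4)*y/2))*exp(sqrt(2)*3^(1/4)*y/2)


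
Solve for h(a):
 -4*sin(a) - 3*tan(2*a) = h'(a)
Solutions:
 h(a) = C1 + 3*log(cos(2*a))/2 + 4*cos(a)


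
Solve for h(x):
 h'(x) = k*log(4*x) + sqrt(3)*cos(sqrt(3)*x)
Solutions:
 h(x) = C1 + k*x*(log(x) - 1) + 2*k*x*log(2) + sin(sqrt(3)*x)


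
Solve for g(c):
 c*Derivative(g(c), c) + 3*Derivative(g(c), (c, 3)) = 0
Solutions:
 g(c) = C1 + Integral(C2*airyai(-3^(2/3)*c/3) + C3*airybi(-3^(2/3)*c/3), c)


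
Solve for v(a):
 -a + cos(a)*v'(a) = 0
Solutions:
 v(a) = C1 + Integral(a/cos(a), a)


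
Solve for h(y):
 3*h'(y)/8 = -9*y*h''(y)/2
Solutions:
 h(y) = C1 + C2*y^(11/12)


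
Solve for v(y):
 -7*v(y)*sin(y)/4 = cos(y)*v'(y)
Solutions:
 v(y) = C1*cos(y)^(7/4)


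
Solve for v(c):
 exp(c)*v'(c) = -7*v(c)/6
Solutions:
 v(c) = C1*exp(7*exp(-c)/6)


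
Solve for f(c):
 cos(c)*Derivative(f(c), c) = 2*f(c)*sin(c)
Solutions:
 f(c) = C1/cos(c)^2


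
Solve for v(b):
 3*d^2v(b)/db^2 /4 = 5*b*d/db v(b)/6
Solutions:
 v(b) = C1 + C2*erfi(sqrt(5)*b/3)


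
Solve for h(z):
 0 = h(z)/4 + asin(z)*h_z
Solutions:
 h(z) = C1*exp(-Integral(1/asin(z), z)/4)


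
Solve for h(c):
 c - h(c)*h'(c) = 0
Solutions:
 h(c) = -sqrt(C1 + c^2)
 h(c) = sqrt(C1 + c^2)


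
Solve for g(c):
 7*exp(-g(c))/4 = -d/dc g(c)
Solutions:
 g(c) = log(C1 - 7*c/4)


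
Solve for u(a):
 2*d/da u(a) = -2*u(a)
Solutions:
 u(a) = C1*exp(-a)


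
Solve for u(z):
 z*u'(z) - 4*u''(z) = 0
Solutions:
 u(z) = C1 + C2*erfi(sqrt(2)*z/4)


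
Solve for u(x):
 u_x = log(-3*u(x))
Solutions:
 -Integral(1/(log(-_y) + log(3)), (_y, u(x))) = C1 - x


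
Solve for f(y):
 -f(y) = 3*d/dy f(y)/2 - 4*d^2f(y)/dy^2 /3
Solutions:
 f(y) = C1*exp(y*(9 - sqrt(273))/16) + C2*exp(y*(9 + sqrt(273))/16)


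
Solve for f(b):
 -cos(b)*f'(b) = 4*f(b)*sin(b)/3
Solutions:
 f(b) = C1*cos(b)^(4/3)


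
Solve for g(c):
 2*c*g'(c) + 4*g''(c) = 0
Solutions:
 g(c) = C1 + C2*erf(c/2)


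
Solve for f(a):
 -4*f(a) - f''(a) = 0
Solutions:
 f(a) = C1*sin(2*a) + C2*cos(2*a)


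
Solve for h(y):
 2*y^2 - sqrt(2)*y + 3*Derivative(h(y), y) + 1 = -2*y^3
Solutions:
 h(y) = C1 - y^4/6 - 2*y^3/9 + sqrt(2)*y^2/6 - y/3


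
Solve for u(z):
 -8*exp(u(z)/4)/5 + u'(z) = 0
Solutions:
 u(z) = 4*log(-1/(C1 + 8*z)) + 4*log(20)


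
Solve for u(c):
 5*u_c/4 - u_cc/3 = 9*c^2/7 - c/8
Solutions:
 u(c) = C1 + C2*exp(15*c/4) + 12*c^3/35 + 157*c^2/700 + 314*c/2625


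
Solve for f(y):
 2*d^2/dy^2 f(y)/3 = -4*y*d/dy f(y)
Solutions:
 f(y) = C1 + C2*erf(sqrt(3)*y)


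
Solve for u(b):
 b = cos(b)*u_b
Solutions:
 u(b) = C1 + Integral(b/cos(b), b)


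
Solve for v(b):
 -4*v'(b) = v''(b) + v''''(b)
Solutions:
 v(b) = C1 + C2*exp(-3^(1/3)*b*(-(18 + sqrt(327))^(1/3) + 3^(1/3)/(18 + sqrt(327))^(1/3))/6)*sin(3^(1/6)*b*(3/(18 + sqrt(327))^(1/3) + 3^(2/3)*(18 + sqrt(327))^(1/3))/6) + C3*exp(-3^(1/3)*b*(-(18 + sqrt(327))^(1/3) + 3^(1/3)/(18 + sqrt(327))^(1/3))/6)*cos(3^(1/6)*b*(3/(18 + sqrt(327))^(1/3) + 3^(2/3)*(18 + sqrt(327))^(1/3))/6) + C4*exp(3^(1/3)*b*(-(18 + sqrt(327))^(1/3) + 3^(1/3)/(18 + sqrt(327))^(1/3))/3)


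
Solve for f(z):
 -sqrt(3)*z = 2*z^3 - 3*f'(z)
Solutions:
 f(z) = C1 + z^4/6 + sqrt(3)*z^2/6


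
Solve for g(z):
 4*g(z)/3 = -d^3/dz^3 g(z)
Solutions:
 g(z) = C3*exp(-6^(2/3)*z/3) + (C1*sin(2^(2/3)*3^(1/6)*z/2) + C2*cos(2^(2/3)*3^(1/6)*z/2))*exp(6^(2/3)*z/6)


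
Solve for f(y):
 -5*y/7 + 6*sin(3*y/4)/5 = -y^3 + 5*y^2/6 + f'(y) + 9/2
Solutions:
 f(y) = C1 + y^4/4 - 5*y^3/18 - 5*y^2/14 - 9*y/2 - 8*cos(3*y/4)/5


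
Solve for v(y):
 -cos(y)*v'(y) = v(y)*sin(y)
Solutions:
 v(y) = C1*cos(y)


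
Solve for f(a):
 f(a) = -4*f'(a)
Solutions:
 f(a) = C1*exp(-a/4)


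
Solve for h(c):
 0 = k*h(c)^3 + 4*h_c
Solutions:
 h(c) = -sqrt(2)*sqrt(-1/(C1 - c*k))
 h(c) = sqrt(2)*sqrt(-1/(C1 - c*k))


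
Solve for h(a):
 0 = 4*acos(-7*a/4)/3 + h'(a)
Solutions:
 h(a) = C1 - 4*a*acos(-7*a/4)/3 - 4*sqrt(16 - 49*a^2)/21


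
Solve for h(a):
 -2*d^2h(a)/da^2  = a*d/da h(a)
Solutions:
 h(a) = C1 + C2*erf(a/2)


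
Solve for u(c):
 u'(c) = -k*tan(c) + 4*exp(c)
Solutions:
 u(c) = C1 + k*log(cos(c)) + 4*exp(c)


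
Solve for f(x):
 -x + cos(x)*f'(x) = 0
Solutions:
 f(x) = C1 + Integral(x/cos(x), x)


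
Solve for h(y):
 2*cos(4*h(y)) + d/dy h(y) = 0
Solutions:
 h(y) = -asin((C1 + exp(16*y))/(C1 - exp(16*y)))/4 + pi/4
 h(y) = asin((C1 + exp(16*y))/(C1 - exp(16*y)))/4


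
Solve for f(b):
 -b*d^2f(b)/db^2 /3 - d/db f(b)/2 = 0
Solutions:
 f(b) = C1 + C2/sqrt(b)


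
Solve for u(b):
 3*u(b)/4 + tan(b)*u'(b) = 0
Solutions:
 u(b) = C1/sin(b)^(3/4)


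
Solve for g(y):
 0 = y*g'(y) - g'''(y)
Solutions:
 g(y) = C1 + Integral(C2*airyai(y) + C3*airybi(y), y)


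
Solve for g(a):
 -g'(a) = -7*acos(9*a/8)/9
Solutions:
 g(a) = C1 + 7*a*acos(9*a/8)/9 - 7*sqrt(64 - 81*a^2)/81


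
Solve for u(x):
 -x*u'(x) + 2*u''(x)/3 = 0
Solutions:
 u(x) = C1 + C2*erfi(sqrt(3)*x/2)


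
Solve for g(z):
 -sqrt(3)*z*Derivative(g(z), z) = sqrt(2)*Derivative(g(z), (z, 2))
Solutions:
 g(z) = C1 + C2*erf(6^(1/4)*z/2)


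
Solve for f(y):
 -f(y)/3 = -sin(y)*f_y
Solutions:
 f(y) = C1*(cos(y) - 1)^(1/6)/(cos(y) + 1)^(1/6)


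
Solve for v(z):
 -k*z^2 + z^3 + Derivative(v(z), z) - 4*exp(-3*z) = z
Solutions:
 v(z) = C1 + k*z^3/3 - z^4/4 + z^2/2 - 4*exp(-3*z)/3


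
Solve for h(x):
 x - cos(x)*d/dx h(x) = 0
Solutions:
 h(x) = C1 + Integral(x/cos(x), x)


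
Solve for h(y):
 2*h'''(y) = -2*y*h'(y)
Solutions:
 h(y) = C1 + Integral(C2*airyai(-y) + C3*airybi(-y), y)


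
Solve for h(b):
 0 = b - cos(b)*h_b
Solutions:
 h(b) = C1 + Integral(b/cos(b), b)


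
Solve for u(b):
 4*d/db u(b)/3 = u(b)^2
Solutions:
 u(b) = -4/(C1 + 3*b)


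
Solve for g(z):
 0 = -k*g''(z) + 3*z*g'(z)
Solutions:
 g(z) = C1 + C2*erf(sqrt(6)*z*sqrt(-1/k)/2)/sqrt(-1/k)


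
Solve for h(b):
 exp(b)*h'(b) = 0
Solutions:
 h(b) = C1


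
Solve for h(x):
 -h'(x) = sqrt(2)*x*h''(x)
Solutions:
 h(x) = C1 + C2*x^(1 - sqrt(2)/2)


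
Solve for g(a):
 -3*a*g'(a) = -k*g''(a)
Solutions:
 g(a) = C1 + C2*erf(sqrt(6)*a*sqrt(-1/k)/2)/sqrt(-1/k)


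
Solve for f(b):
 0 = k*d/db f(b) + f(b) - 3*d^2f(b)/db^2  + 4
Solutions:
 f(b) = C1*exp(b*(k - sqrt(k^2 + 12))/6) + C2*exp(b*(k + sqrt(k^2 + 12))/6) - 4


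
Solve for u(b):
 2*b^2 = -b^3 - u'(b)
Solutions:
 u(b) = C1 - b^4/4 - 2*b^3/3


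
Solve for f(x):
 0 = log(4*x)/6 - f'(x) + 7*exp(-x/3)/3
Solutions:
 f(x) = C1 + x*log(x)/6 + x*(-1 + 2*log(2))/6 - 7*exp(-x/3)


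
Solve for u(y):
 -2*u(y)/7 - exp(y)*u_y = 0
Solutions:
 u(y) = C1*exp(2*exp(-y)/7)


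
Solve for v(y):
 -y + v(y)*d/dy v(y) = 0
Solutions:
 v(y) = -sqrt(C1 + y^2)
 v(y) = sqrt(C1 + y^2)


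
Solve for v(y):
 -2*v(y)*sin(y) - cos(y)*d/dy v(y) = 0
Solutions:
 v(y) = C1*cos(y)^2


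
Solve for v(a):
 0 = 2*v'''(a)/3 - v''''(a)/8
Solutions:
 v(a) = C1 + C2*a + C3*a^2 + C4*exp(16*a/3)


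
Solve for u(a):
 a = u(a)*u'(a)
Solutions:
 u(a) = -sqrt(C1 + a^2)
 u(a) = sqrt(C1 + a^2)


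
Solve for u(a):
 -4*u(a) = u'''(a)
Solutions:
 u(a) = C3*exp(-2^(2/3)*a) + (C1*sin(2^(2/3)*sqrt(3)*a/2) + C2*cos(2^(2/3)*sqrt(3)*a/2))*exp(2^(2/3)*a/2)


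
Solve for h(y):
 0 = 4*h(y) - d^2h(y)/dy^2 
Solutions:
 h(y) = C1*exp(-2*y) + C2*exp(2*y)


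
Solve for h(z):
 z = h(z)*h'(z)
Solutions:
 h(z) = -sqrt(C1 + z^2)
 h(z) = sqrt(C1 + z^2)


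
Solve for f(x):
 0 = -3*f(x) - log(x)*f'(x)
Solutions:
 f(x) = C1*exp(-3*li(x))


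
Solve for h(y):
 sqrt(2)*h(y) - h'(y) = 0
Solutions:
 h(y) = C1*exp(sqrt(2)*y)


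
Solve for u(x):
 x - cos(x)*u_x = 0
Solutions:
 u(x) = C1 + Integral(x/cos(x), x)


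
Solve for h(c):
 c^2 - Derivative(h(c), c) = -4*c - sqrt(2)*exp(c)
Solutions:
 h(c) = C1 + c^3/3 + 2*c^2 + sqrt(2)*exp(c)


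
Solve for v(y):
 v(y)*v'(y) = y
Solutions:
 v(y) = -sqrt(C1 + y^2)
 v(y) = sqrt(C1 + y^2)


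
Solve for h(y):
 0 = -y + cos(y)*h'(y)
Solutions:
 h(y) = C1 + Integral(y/cos(y), y)


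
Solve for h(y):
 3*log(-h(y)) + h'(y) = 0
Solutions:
 -li(-h(y)) = C1 - 3*y


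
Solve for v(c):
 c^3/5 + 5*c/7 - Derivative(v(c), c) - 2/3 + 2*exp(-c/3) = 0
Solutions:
 v(c) = C1 + c^4/20 + 5*c^2/14 - 2*c/3 - 6*exp(-c/3)


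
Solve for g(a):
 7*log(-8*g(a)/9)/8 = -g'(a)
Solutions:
 8*Integral(1/(log(-_y) - 2*log(3) + 3*log(2)), (_y, g(a)))/7 = C1 - a


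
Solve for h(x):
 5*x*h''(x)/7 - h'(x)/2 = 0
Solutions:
 h(x) = C1 + C2*x^(17/10)


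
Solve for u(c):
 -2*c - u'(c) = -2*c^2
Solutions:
 u(c) = C1 + 2*c^3/3 - c^2


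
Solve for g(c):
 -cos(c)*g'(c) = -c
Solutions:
 g(c) = C1 + Integral(c/cos(c), c)


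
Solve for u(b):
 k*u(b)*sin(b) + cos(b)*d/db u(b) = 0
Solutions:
 u(b) = C1*exp(k*log(cos(b)))


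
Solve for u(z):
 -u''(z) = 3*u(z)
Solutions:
 u(z) = C1*sin(sqrt(3)*z) + C2*cos(sqrt(3)*z)


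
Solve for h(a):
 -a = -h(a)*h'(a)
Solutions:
 h(a) = -sqrt(C1 + a^2)
 h(a) = sqrt(C1 + a^2)


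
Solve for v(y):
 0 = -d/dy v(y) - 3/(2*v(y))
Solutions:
 v(y) = -sqrt(C1 - 3*y)
 v(y) = sqrt(C1 - 3*y)


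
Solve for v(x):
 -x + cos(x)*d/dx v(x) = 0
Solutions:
 v(x) = C1 + Integral(x/cos(x), x)


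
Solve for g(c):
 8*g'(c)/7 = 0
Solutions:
 g(c) = C1


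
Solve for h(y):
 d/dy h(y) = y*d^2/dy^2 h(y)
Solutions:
 h(y) = C1 + C2*y^2


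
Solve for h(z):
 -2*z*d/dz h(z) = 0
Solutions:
 h(z) = C1


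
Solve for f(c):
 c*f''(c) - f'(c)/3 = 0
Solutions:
 f(c) = C1 + C2*c^(4/3)


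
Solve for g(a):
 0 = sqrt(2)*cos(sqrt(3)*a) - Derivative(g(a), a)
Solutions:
 g(a) = C1 + sqrt(6)*sin(sqrt(3)*a)/3


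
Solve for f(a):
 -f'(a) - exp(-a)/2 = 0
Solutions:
 f(a) = C1 + exp(-a)/2


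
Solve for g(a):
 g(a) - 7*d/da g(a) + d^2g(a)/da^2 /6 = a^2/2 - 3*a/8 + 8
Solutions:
 g(a) = C1*exp(a*(21 - sqrt(435))) + C2*exp(a*(sqrt(435) + 21)) + a^2/2 + 53*a/8 + 1301/24


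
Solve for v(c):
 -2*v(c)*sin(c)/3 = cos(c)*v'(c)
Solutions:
 v(c) = C1*cos(c)^(2/3)


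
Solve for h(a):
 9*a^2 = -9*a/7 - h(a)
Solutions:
 h(a) = 9*a*(-7*a - 1)/7


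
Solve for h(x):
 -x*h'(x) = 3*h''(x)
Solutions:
 h(x) = C1 + C2*erf(sqrt(6)*x/6)


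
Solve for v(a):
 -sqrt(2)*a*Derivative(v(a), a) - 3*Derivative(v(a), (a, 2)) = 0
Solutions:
 v(a) = C1 + C2*erf(2^(3/4)*sqrt(3)*a/6)


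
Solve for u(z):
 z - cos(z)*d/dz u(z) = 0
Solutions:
 u(z) = C1 + Integral(z/cos(z), z)


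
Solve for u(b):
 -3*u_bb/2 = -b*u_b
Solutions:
 u(b) = C1 + C2*erfi(sqrt(3)*b/3)


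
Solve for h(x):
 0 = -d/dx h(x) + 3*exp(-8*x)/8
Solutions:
 h(x) = C1 - 3*exp(-8*x)/64


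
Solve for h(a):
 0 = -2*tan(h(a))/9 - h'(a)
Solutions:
 h(a) = pi - asin(C1*exp(-2*a/9))
 h(a) = asin(C1*exp(-2*a/9))


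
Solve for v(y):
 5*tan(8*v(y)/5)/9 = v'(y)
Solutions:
 v(y) = -5*asin(C1*exp(8*y/9))/8 + 5*pi/8
 v(y) = 5*asin(C1*exp(8*y/9))/8


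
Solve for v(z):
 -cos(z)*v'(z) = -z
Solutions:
 v(z) = C1 + Integral(z/cos(z), z)


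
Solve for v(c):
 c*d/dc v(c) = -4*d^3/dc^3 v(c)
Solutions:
 v(c) = C1 + Integral(C2*airyai(-2^(1/3)*c/2) + C3*airybi(-2^(1/3)*c/2), c)


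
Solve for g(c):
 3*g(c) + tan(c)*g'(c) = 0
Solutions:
 g(c) = C1/sin(c)^3


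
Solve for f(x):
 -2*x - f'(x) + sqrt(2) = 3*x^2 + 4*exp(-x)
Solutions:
 f(x) = C1 - x^3 - x^2 + sqrt(2)*x + 4*exp(-x)


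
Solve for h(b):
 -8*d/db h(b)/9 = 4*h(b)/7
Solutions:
 h(b) = C1*exp(-9*b/14)


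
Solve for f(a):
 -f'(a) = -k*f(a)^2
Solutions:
 f(a) = -1/(C1 + a*k)


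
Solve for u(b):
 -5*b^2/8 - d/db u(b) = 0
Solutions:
 u(b) = C1 - 5*b^3/24


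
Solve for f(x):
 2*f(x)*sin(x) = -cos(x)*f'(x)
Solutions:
 f(x) = C1*cos(x)^2


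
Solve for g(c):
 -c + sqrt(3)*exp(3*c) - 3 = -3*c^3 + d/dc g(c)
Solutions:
 g(c) = C1 + 3*c^4/4 - c^2/2 - 3*c + sqrt(3)*exp(3*c)/3


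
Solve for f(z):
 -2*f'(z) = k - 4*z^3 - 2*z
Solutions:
 f(z) = C1 - k*z/2 + z^4/2 + z^2/2


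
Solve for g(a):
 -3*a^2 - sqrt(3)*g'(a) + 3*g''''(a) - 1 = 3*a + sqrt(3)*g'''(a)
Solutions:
 g(a) = C1 + C2*exp(a*(-12^(1/3)*(9*sqrt(255) + 83*sqrt(3))^(1/3) - 2*18^(1/3)/(9*sqrt(255) + 83*sqrt(3))^(1/3) + 4*sqrt(3))/36)*sin(2^(1/3)*3^(1/6)*a*(-2^(1/3)*3^(2/3)*(9*sqrt(255) + 83*sqrt(3))^(1/3) + 6/(9*sqrt(255) + 83*sqrt(3))^(1/3))/36) + C3*exp(a*(-12^(1/3)*(9*sqrt(255) + 83*sqrt(3))^(1/3) - 2*18^(1/3)/(9*sqrt(255) + 83*sqrt(3))^(1/3) + 4*sqrt(3))/36)*cos(2^(1/3)*3^(1/6)*a*(-2^(1/3)*3^(2/3)*(9*sqrt(255) + 83*sqrt(3))^(1/3) + 6/(9*sqrt(255) + 83*sqrt(3))^(1/3))/36) + C4*exp(a*(2*18^(1/3)/(9*sqrt(255) + 83*sqrt(3))^(1/3) + 2*sqrt(3) + 12^(1/3)*(9*sqrt(255) + 83*sqrt(3))^(1/3))/18) - sqrt(3)*a^3/3 - sqrt(3)*a^2/2 + 5*sqrt(3)*a/3


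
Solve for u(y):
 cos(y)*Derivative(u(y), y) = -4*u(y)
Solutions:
 u(y) = C1*(sin(y)^2 - 2*sin(y) + 1)/(sin(y)^2 + 2*sin(y) + 1)


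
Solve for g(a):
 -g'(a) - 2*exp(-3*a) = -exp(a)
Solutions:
 g(a) = C1 + exp(a) + 2*exp(-3*a)/3


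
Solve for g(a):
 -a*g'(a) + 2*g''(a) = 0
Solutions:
 g(a) = C1 + C2*erfi(a/2)


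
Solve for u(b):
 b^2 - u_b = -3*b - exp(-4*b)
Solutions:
 u(b) = C1 + b^3/3 + 3*b^2/2 - exp(-4*b)/4


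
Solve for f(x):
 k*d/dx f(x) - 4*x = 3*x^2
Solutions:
 f(x) = C1 + x^3/k + 2*x^2/k


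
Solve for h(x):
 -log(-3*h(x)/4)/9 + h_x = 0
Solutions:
 -9*Integral(1/(log(-_y) - 2*log(2) + log(3)), (_y, h(x))) = C1 - x


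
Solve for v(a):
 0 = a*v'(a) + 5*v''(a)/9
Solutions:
 v(a) = C1 + C2*erf(3*sqrt(10)*a/10)


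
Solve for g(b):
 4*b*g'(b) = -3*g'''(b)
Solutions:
 g(b) = C1 + Integral(C2*airyai(-6^(2/3)*b/3) + C3*airybi(-6^(2/3)*b/3), b)


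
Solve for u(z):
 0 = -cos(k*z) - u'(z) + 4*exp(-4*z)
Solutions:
 u(z) = C1 - exp(-4*z) - sin(k*z)/k


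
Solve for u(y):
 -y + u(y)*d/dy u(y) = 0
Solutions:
 u(y) = -sqrt(C1 + y^2)
 u(y) = sqrt(C1 + y^2)


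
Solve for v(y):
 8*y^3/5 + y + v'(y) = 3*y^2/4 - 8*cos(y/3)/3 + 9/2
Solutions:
 v(y) = C1 - 2*y^4/5 + y^3/4 - y^2/2 + 9*y/2 - 8*sin(y/3)


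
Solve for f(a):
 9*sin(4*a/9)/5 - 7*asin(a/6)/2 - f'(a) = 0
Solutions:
 f(a) = C1 - 7*a*asin(a/6)/2 - 7*sqrt(36 - a^2)/2 - 81*cos(4*a/9)/20


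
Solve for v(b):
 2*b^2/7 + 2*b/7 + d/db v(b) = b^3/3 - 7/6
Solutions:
 v(b) = C1 + b^4/12 - 2*b^3/21 - b^2/7 - 7*b/6


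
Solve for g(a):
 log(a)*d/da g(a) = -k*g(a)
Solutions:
 g(a) = C1*exp(-k*li(a))


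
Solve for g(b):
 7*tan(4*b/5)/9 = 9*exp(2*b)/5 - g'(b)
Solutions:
 g(b) = C1 + 9*exp(2*b)/10 + 35*log(cos(4*b/5))/36


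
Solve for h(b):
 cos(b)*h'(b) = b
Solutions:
 h(b) = C1 + Integral(b/cos(b), b)
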